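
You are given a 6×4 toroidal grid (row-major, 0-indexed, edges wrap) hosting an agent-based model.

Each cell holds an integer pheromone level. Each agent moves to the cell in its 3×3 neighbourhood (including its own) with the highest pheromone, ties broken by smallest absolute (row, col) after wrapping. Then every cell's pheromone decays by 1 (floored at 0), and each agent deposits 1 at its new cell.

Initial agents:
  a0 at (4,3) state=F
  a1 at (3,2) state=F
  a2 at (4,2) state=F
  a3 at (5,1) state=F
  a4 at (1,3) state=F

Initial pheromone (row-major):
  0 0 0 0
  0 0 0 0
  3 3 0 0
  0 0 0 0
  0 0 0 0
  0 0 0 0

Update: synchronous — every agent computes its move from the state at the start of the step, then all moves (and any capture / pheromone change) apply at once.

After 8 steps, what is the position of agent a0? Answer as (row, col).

(2, 0)

t=1: a0@(3,0) a1@(2,1) a2@(3,1) a3@(0,0) a4@(2,0) | pheromone: 1 0 0 0 / 0 0 0 0 / 3 3 0 0 / 1 1 0 0 / 0 0 0 0 / 0 0 0 0
t=2: a0@(2,0) a1@(2,0) a2@(2,0) a3@(0,0) a4@(2,0) | pheromone: 1 0 0 0 / 0 0 0 0 / 6 2 0 0 / 0 0 0 0 / 0 0 0 0 / 0 0 0 0
t=3: a0@(2,0) a1@(2,0) a2@(2,0) a3@(0,0) a4@(2,0) | pheromone: 1 0 0 0 / 0 0 0 0 / 9 1 0 0 / 0 0 0 0 / 0 0 0 0 / 0 0 0 0
t=4: a0@(2,0) a1@(2,0) a2@(2,0) a3@(0,0) a4@(2,0) | pheromone: 1 0 0 0 / 0 0 0 0 / 12 0 0 0 / 0 0 0 0 / 0 0 0 0 / 0 0 0 0
t=5: a0@(2,0) a1@(2,0) a2@(2,0) a3@(0,0) a4@(2,0) | pheromone: 1 0 0 0 / 0 0 0 0 / 15 0 0 0 / 0 0 0 0 / 0 0 0 0 / 0 0 0 0
t=6: a0@(2,0) a1@(2,0) a2@(2,0) a3@(0,0) a4@(2,0) | pheromone: 1 0 0 0 / 0 0 0 0 / 18 0 0 0 / 0 0 0 0 / 0 0 0 0 / 0 0 0 0
t=7: a0@(2,0) a1@(2,0) a2@(2,0) a3@(0,0) a4@(2,0) | pheromone: 1 0 0 0 / 0 0 0 0 / 21 0 0 0 / 0 0 0 0 / 0 0 0 0 / 0 0 0 0
t=8: a0@(2,0) a1@(2,0) a2@(2,0) a3@(0,0) a4@(2,0) | pheromone: 1 0 0 0 / 0 0 0 0 / 24 0 0 0 / 0 0 0 0 / 0 0 0 0 / 0 0 0 0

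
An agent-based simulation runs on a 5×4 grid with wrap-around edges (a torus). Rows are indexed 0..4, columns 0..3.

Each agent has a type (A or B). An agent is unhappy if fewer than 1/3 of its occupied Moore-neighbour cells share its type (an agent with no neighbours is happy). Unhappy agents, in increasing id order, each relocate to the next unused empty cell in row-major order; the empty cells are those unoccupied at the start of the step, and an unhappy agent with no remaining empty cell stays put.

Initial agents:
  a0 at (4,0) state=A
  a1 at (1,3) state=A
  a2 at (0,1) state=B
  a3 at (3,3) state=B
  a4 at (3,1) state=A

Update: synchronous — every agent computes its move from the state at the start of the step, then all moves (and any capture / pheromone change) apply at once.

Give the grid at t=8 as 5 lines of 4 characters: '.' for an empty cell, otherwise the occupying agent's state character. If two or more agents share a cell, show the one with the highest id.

t=1: a0@(4,0):A a1@(1,3):A a2@(0,0):B a3@(0,2):B a4@(3,1):A
t=2: a0@(4,0):A a1@(0,1):A a2@(0,3):B a3@(1,0):B a4@(3,1):A
t=3: (unchanged — steady state)

.A.B
B...
....
.A..
A...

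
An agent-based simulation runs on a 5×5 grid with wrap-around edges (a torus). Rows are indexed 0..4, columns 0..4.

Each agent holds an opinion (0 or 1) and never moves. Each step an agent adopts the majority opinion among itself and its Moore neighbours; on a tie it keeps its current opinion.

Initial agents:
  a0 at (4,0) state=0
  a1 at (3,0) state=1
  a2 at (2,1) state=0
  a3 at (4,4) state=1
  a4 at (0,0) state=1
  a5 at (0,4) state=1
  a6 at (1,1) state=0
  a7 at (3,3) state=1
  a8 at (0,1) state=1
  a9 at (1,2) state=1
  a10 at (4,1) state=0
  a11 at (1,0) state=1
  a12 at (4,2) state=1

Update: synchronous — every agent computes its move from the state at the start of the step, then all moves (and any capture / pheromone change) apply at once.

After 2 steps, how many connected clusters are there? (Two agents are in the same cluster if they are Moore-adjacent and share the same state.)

1

t=1: a0@(4,0):1 a1@(3,0):0 a2@(2,1):1 a3@(4,4):1 a4@(0,0):1 a5@(0,4):1 a6@(1,1):1 a7@(3,3):1 a8@(0,1):1 a9@(1,2):1 a10@(4,1):1 a11@(1,0):1 a12@(4,2):1
t=2: a0@(4,0):1 a1@(3,0):1 a2@(2,1):1 a3@(4,4):1 a4@(0,0):1 a5@(0,4):1 a6@(1,1):1 a7@(3,3):1 a8@(0,1):1 a9@(1,2):1 a10@(4,1):1 a11@(1,0):1 a12@(4,2):1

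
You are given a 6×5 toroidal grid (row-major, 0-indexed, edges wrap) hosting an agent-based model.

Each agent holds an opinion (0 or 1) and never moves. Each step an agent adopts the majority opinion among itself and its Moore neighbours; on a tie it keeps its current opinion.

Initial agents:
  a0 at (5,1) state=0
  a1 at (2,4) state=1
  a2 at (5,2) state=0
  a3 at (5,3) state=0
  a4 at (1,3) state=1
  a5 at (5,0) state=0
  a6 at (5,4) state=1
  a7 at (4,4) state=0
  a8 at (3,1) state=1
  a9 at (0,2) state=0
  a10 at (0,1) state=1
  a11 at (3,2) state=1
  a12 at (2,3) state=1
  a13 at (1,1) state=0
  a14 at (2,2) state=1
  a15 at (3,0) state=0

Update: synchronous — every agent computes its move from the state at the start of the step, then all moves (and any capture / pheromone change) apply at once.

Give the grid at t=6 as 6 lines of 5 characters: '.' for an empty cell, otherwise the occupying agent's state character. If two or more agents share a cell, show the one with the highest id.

.00..
.0.1.
..111
011..
....0
00000

t=1: a0@(5,1):0 a1@(2,4):1 a2@(5,2):0 a3@(5,3):0 a4@(1,3):1 a5@(5,0):0 a6@(5,4):0 a7@(4,4):0 a8@(3,1):1 a9@(0,2):0 a10@(0,1):0 a11@(3,2):1 a12@(2,3):1 a13@(1,1):0 a14@(2,2):1 a15@(3,0):0
t=2: (unchanged — steady state)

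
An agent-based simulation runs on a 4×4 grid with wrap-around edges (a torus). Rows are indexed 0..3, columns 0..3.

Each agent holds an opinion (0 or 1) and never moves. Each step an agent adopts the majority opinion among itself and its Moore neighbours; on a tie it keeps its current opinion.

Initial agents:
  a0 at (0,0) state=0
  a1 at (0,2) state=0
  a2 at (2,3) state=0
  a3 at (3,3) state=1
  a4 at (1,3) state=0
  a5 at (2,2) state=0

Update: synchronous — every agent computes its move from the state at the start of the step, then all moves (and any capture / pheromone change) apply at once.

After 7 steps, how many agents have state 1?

0

t=1: a0@(0,0):0 a1@(0,2):0 a2@(2,3):0 a3@(3,3):0 a4@(1,3):0 a5@(2,2):0
t=2: (unchanged — steady state)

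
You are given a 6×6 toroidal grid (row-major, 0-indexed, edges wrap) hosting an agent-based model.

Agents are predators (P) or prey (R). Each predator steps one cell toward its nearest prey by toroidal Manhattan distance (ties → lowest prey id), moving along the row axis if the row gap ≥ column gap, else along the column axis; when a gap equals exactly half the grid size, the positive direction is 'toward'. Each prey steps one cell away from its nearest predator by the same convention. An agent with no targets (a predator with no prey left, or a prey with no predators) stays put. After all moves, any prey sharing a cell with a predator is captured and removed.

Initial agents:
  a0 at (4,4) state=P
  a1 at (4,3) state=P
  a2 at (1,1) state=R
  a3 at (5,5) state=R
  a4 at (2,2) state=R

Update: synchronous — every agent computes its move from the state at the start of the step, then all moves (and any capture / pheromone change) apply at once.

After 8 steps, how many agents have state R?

t=1: a0@(5,4):P a1@(4,4):P a2@(0,1):R a3@(0,5):R a4@(1,2):R
t=2: a0@(0,4):P a1@(5,4):P a2@(0,0):R a3@(1,5):R a4@(2,2):R
t=3: a0@(0,5):P a1@(5,5):P a2@(0,1):R a3@(2,5):R a4@(3,2):R
t=4: a0@(0,0):P a1@(5,0):P a2@(0,2):R a3@(3,5):R a4@(3,1):R
t=5: a0@(0,1):P a1@(5,1):P a2@(0,3):R a3@(2,5):R a4@(2,1):R
t=6: a0@(0,2):P a1@(5,2):P a2@(0,4):R a3@(3,5):R a4@(3,1):R
t=7: a0@(0,3):P a1@(5,3):P a2@(0,5):R a3@(3,4):R a4@(2,1):R
t=8: a0@(0,4):P a1@(5,4):P a2@(0,0):R a3@(2,4):R a4@(3,1):R

3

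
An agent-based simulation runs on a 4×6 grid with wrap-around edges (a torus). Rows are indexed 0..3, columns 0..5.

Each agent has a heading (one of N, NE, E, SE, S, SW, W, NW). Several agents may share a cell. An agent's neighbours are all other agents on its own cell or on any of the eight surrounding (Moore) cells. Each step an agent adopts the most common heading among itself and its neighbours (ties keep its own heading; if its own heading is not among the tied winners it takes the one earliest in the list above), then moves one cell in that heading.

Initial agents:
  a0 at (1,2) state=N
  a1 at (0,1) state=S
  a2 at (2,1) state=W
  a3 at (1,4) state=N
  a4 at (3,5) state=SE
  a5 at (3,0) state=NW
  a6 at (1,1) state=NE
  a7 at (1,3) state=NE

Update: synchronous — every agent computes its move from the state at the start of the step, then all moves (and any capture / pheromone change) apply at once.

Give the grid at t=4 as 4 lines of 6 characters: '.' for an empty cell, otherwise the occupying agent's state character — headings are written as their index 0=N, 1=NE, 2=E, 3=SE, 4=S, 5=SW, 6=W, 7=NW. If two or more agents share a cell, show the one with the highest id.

.4....
1..001
......
..73..

t=1: a0@(0,3):NE a1@(1,1):S a2@(2,0):W a3@(0,4):N a4@(0,0):SE a5@(2,5):NW a6@(0,2):NE a7@(0,3):N
t=2: a0@(3,4):NE a1@(2,1):S a2@(2,5):W a3@(3,4):N a4@(1,1):SE a5@(1,4):NW a6@(3,3):NE a7@(3,3):N
t=3: a0@(2,5):NE a1@(3,1):S a2@(2,4):W a3@(2,4):N a4@(2,2):SE a5@(0,3):NW a6@(2,4):NE a7@(2,3):N
t=4: a0@(1,0):NE a1@(0,1):S a2@(1,4):N a3@(1,4):N a4@(3,3):SE a5@(3,2):NW a6@(1,5):NE a7@(1,3):N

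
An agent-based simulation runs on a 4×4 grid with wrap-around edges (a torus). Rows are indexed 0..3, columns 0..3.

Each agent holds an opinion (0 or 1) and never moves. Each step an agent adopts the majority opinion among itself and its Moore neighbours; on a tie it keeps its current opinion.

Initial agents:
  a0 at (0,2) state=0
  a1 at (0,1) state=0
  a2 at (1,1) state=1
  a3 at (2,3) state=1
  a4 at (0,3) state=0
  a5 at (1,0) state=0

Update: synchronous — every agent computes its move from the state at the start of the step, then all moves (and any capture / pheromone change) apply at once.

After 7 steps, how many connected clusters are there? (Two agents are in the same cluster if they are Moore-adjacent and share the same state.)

t=1: a0@(0,2):0 a1@(0,1):0 a2@(1,1):0 a3@(2,3):1 a4@(0,3):0 a5@(1,0):0
t=2: (unchanged — steady state)

2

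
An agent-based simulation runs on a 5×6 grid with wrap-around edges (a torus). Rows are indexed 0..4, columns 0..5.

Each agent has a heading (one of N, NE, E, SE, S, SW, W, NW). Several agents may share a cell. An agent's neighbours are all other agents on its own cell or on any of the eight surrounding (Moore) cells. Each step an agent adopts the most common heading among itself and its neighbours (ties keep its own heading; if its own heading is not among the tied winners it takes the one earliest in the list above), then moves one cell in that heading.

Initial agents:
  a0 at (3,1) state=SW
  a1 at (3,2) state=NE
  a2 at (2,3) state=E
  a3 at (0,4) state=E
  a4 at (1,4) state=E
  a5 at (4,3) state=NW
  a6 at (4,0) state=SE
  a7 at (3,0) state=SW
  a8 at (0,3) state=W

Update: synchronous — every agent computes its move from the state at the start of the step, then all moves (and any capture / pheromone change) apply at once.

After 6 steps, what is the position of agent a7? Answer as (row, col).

t=1: a0@(4,0):SW a1@(2,3):NE a2@(2,4):E a3@(0,5):E a4@(1,5):E a5@(3,2):NW a6@(0,5):SW a7@(4,5):SW a8@(0,4):E
t=2: a0@(0,5):SW a1@(1,4):NE a2@(2,5):E a3@(0,0):E a4@(1,0):E a5@(2,1):NW a6@(1,4):SW a7@(0,4):SW a8@(0,5):E
t=3: a0@(1,4):SW a1@(2,3):SW a2@(2,0):E a3@(0,1):E a4@(1,1):E a5@(1,0):NW a6@(2,3):SW a7@(1,3):SW a8@(0,0):E
t=4: a0@(2,3):SW a1@(3,2):SW a2@(2,1):E a3@(0,2):E a4@(1,2):E a5@(1,1):E a6@(3,2):SW a7@(2,2):SW a8@(0,1):E
t=5: a0@(3,2):SW a1@(4,1):SW a2@(2,2):E a3@(0,3):E a4@(1,3):E a5@(1,2):E a6@(4,1):SW a7@(3,1):SW a8@(0,2):E
t=6: a0@(4,1):SW a1@(0,0):SW a2@(2,3):E a3@(0,4):E a4@(1,4):E a5@(1,3):E a6@(0,0):SW a7@(4,0):SW a8@(0,3):E

(4, 0)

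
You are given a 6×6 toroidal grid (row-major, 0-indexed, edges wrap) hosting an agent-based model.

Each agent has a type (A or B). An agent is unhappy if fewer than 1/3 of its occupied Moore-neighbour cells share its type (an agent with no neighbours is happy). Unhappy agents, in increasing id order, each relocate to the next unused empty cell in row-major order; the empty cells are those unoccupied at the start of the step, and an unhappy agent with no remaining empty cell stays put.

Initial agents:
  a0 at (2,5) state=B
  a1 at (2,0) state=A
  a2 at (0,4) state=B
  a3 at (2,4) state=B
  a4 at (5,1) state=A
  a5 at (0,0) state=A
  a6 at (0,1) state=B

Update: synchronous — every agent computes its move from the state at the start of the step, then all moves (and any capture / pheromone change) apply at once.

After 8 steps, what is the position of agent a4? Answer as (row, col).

(5, 1)

t=1: a0@(2,5):B a1@(0,2):A a2@(0,4):B a3@(2,4):B a4@(5,1):A a5@(0,0):A a6@(0,3):B
t=2: (unchanged — steady state)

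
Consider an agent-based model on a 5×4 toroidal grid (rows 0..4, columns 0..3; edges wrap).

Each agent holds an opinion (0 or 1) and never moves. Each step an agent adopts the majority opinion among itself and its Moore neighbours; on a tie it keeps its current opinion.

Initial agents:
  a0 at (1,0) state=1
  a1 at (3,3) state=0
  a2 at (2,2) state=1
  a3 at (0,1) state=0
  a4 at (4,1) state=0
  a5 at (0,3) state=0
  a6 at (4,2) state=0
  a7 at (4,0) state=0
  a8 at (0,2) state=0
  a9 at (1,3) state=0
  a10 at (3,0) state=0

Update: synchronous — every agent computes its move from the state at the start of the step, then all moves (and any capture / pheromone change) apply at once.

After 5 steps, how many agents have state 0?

11

t=1: a0@(1,0):0 a1@(3,3):0 a2@(2,2):0 a3@(0,1):0 a4@(4,1):0 a5@(0,3):0 a6@(4,2):0 a7@(4,0):0 a8@(0,2):0 a9@(1,3):0 a10@(3,0):0
t=2: (unchanged — steady state)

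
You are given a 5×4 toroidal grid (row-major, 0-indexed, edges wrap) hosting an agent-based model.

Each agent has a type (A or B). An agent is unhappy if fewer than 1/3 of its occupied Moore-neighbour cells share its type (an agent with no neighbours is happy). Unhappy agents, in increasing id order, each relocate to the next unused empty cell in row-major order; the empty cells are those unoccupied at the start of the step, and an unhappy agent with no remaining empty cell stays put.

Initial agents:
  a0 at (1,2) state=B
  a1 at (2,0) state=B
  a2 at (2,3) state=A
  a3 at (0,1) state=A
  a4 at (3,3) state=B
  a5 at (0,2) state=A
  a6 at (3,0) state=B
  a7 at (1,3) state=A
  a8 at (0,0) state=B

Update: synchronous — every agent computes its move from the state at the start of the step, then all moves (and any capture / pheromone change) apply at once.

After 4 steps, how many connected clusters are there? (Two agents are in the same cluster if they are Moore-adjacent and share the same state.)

t=1: a0@(0,3):B a1@(2,0):B a2@(1,0):A a3@(0,1):A a4@(3,3):B a5@(0,2):A a6@(3,0):B a7@(1,3):A a8@(1,1):B
t=2: a0@(0,0):B a1@(2,0):B a2@(1,0):A a3@(0,1):A a4@(3,3):B a5@(0,2):A a6@(3,0):B a7@(1,3):A a8@(1,2):B
t=3: a0@(0,3):B a1@(2,0):B a2@(1,0):A a3@(0,1):A a4@(3,3):B a5@(0,2):A a6@(3,0):B a7@(1,3):A a8@(1,1):B
t=4: a0@(0,0):B a1@(2,0):B a2@(1,0):A a3@(0,1):A a4@(3,3):B a5@(0,2):A a6@(3,0):B a7@(1,3):A a8@(1,2):B

4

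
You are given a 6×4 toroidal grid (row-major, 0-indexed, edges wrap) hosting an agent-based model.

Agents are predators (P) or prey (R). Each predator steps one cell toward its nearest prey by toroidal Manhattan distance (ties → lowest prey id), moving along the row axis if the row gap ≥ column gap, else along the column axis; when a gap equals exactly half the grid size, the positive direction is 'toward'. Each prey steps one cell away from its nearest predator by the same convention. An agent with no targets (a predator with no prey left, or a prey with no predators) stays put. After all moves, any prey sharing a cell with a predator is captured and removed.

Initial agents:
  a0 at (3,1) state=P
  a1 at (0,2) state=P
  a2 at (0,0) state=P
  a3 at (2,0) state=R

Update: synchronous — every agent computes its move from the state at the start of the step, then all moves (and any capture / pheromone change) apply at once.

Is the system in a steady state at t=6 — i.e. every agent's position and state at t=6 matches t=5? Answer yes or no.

t=1: a0@(2,1):P a1@(1,2):P a2@(1,0):P
t=2: (unchanged — steady state)

yes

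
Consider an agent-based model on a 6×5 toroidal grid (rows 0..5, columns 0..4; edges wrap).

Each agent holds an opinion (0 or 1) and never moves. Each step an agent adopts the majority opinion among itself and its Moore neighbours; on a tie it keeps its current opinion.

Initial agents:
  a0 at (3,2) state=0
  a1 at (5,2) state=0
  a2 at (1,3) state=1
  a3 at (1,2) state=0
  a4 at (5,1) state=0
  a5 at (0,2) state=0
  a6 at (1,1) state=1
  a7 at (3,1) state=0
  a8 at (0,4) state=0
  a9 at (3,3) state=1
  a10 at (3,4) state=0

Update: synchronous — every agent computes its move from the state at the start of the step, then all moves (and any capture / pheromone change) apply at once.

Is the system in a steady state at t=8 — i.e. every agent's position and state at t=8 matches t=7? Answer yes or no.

t=1: a0@(3,2):0 a1@(5,2):0 a2@(1,3):0 a3@(1,2):0 a4@(5,1):0 a5@(0,2):0 a6@(1,1):0 a7@(3,1):0 a8@(0,4):0 a9@(3,3):0 a10@(3,4):0
t=2: (unchanged — steady state)

yes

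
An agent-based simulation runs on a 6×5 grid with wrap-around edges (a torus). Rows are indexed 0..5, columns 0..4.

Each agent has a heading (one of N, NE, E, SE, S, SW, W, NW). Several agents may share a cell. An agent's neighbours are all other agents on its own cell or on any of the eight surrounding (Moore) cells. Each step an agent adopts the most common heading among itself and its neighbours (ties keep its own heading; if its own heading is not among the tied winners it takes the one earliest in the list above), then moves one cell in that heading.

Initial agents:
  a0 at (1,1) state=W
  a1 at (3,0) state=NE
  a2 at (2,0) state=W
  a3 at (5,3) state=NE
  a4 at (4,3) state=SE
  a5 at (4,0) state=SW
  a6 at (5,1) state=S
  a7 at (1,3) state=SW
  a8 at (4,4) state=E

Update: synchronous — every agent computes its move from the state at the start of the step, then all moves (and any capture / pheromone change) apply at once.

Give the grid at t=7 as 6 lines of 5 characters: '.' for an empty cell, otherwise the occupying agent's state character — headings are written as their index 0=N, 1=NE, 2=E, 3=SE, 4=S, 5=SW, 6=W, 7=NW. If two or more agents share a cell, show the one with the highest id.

t=1: a0@(1,0):W a1@(2,1):NE a2@(2,4):W a3@(4,4):NE a4@(5,4):SE a5@(5,4):SW a6@(0,1):S a7@(2,2):SW a8@(3,0):NE
t=2: a0@(1,4):W a1@(1,2):NE a2@(2,3):W a3@(3,0):NE a4@(0,0):SE a5@(0,3):SW a6@(1,1):S a7@(3,1):SW a8@(2,1):NE
t=3: a0@(1,3):W a1@(0,3):NE a2@(2,2):W a3@(2,1):NE a4@(1,1):SE a5@(1,2):SW a6@(0,2):NE a7@(2,2):NE a8@(1,2):NE
t=4: a0@(0,4):NE a1@(5,4):NE a2@(1,3):NE a3@(1,2):NE a4@(0,2):NE a5@(0,3):NE a6@(5,3):NE a7@(1,3):NE a8@(0,3):NE
t=5: a0@(5,0):NE a1@(4,0):NE a2@(0,4):NE a3@(0,3):NE a4@(5,3):NE a5@(5,4):NE a6@(4,4):NE a7@(0,4):NE a8@(5,4):NE
t=6: a0@(4,1):NE a1@(3,1):NE a2@(5,0):NE a3@(5,4):NE a4@(4,4):NE a5@(4,0):NE a6@(3,0):NE a7@(5,0):NE a8@(4,0):NE
t=7: a0@(3,2):NE a1@(2,2):NE a2@(4,1):NE a3@(4,0):NE a4@(3,0):NE a5@(3,1):NE a6@(2,1):NE a7@(4,1):NE a8@(3,1):NE

.....
.....
.11..
111..
11...
.....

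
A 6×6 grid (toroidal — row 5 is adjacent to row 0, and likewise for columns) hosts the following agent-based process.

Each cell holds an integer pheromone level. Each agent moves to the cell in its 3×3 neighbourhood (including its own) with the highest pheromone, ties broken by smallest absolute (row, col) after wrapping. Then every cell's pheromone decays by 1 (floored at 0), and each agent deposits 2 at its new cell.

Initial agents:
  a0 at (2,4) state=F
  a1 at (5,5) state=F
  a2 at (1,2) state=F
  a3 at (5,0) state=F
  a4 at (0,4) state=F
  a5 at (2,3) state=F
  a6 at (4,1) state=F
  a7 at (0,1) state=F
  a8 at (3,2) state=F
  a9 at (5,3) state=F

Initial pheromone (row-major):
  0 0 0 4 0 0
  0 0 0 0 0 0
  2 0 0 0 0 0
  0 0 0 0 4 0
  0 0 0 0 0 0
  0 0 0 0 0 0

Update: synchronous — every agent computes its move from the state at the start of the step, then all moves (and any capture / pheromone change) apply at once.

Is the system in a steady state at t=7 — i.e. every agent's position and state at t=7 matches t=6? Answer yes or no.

t=1: a0@(3,4) a1@(0,0) a2@(0,3) a3@(0,0) a4@(0,3) a5@(3,4) a6@(3,0) a7@(0,0) a8@(2,1) a9@(0,3) | pheromone: 6 0 0 9 0 0 / 0 0 0 0 0 0 / 1 2 0 0 0 0 / 2 0 0 0 7 0 / 0 0 0 0 0 0 / 0 0 0 0 0 0
t=2: a0@(3,4) a1@(0,0) a2@(0,3) a3@(0,0) a4@(0,3) a5@(3,4) a6@(2,1) a7@(0,0) a8@(2,1) a9@(0,3) | pheromone: 11 0 0 14 0 0 / 0 0 0 0 0 0 / 0 5 0 0 0 0 / 1 0 0 0 10 0 / 0 0 0 0 0 0 / 0 0 0 0 0 0
t=3: a0@(3,4) a1@(0,0) a2@(0,3) a3@(0,0) a4@(0,3) a5@(3,4) a6@(2,1) a7@(0,0) a8@(2,1) a9@(0,3) | pheromone: 16 0 0 19 0 0 / 0 0 0 0 0 0 / 0 8 0 0 0 0 / 0 0 0 0 13 0 / 0 0 0 0 0 0 / 0 0 0 0 0 0
t=4: a0@(3,4) a1@(0,0) a2@(0,3) a3@(0,0) a4@(0,3) a5@(3,4) a6@(2,1) a7@(0,0) a8@(2,1) a9@(0,3) | pheromone: 21 0 0 24 0 0 / 0 0 0 0 0 0 / 0 11 0 0 0 0 / 0 0 0 0 16 0 / 0 0 0 0 0 0 / 0 0 0 0 0 0
t=5: a0@(3,4) a1@(0,0) a2@(0,3) a3@(0,0) a4@(0,3) a5@(3,4) a6@(2,1) a7@(0,0) a8@(2,1) a9@(0,3) | pheromone: 26 0 0 29 0 0 / 0 0 0 0 0 0 / 0 14 0 0 0 0 / 0 0 0 0 19 0 / 0 0 0 0 0 0 / 0 0 0 0 0 0
t=6: a0@(3,4) a1@(0,0) a2@(0,3) a3@(0,0) a4@(0,3) a5@(3,4) a6@(2,1) a7@(0,0) a8@(2,1) a9@(0,3) | pheromone: 31 0 0 34 0 0 / 0 0 0 0 0 0 / 0 17 0 0 0 0 / 0 0 0 0 22 0 / 0 0 0 0 0 0 / 0 0 0 0 0 0
t=7: a0@(3,4) a1@(0,0) a2@(0,3) a3@(0,0) a4@(0,3) a5@(3,4) a6@(2,1) a7@(0,0) a8@(2,1) a9@(0,3) | pheromone: 36 0 0 39 0 0 / 0 0 0 0 0 0 / 0 20 0 0 0 0 / 0 0 0 0 25 0 / 0 0 0 0 0 0 / 0 0 0 0 0 0

yes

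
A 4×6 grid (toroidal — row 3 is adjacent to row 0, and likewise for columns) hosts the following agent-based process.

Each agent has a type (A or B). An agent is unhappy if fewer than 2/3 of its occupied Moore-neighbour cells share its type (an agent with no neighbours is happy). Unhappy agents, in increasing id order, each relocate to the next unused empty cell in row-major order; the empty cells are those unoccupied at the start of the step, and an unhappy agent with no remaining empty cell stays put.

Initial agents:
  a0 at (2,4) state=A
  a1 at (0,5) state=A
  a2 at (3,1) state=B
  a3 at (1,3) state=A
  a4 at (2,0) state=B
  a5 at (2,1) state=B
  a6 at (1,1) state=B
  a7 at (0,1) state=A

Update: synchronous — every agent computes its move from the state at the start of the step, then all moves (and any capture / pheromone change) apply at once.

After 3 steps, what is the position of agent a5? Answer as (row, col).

t=1: a0@(2,4):A a1@(0,5):A a2@(3,1):B a3@(1,3):A a4@(2,0):B a5@(2,1):B a6@(1,1):B a7@(0,0):A
t=2: a0@(2,4):A a1@(0,5):A a2@(3,1):B a3@(1,3):A a4@(2,0):B a5@(2,1):B a6@(1,1):B a7@(0,1):A
t=3: a0@(2,4):A a1@(0,5):A a2@(3,1):B a3@(1,3):A a4@(2,0):B a5@(2,1):B a6@(1,1):B a7@(0,0):A

(2, 1)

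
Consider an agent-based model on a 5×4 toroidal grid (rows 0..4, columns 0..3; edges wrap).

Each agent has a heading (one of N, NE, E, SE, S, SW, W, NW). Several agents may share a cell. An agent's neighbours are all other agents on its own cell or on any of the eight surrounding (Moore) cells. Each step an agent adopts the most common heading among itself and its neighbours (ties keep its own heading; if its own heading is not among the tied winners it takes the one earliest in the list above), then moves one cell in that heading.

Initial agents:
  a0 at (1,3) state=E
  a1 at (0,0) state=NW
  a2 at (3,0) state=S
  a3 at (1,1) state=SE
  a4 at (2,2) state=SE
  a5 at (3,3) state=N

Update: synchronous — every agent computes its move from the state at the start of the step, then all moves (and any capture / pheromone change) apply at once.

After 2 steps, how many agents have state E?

1

t=1: a0@(1,0):E a1@(4,3):NW a2@(4,0):S a3@(2,2):SE a4@(3,3):SE a5@(2,3):N
t=2: a0@(1,1):E a1@(3,2):NW a2@(0,0):S a3@(3,3):SE a4@(4,0):SE a5@(3,0):SE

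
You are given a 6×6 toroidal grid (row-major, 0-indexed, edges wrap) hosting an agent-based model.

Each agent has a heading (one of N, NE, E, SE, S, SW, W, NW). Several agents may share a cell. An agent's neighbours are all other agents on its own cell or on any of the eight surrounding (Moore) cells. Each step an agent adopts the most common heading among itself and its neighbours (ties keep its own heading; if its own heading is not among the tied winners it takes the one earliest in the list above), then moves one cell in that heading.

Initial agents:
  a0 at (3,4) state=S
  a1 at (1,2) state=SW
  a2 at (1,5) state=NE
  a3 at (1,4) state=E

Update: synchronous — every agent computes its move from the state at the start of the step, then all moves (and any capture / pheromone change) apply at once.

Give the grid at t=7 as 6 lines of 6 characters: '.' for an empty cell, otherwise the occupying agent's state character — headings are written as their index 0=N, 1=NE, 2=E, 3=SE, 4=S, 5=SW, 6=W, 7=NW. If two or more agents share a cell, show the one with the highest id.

t=1: a0@(4,4):S a1@(2,1):SW a2@(0,0):NE a3@(1,5):E
t=2: a0@(5,4):S a1@(3,0):SW a2@(5,1):NE a3@(1,0):E
t=3: a0@(0,4):S a1@(4,5):SW a2@(4,2):NE a3@(1,1):E
t=4: a0@(1,4):S a1@(5,4):SW a2@(3,3):NE a3@(1,2):E
t=5: a0@(2,4):S a1@(0,3):SW a2@(2,4):NE a3@(1,3):E
t=6: a0@(3,4):S a1@(1,2):SW a2@(1,5):NE a3@(1,4):E
t=7: a0@(4,4):S a1@(2,1):SW a2@(0,0):NE a3@(1,5):E

1.....
.....2
.5....
......
....4.
......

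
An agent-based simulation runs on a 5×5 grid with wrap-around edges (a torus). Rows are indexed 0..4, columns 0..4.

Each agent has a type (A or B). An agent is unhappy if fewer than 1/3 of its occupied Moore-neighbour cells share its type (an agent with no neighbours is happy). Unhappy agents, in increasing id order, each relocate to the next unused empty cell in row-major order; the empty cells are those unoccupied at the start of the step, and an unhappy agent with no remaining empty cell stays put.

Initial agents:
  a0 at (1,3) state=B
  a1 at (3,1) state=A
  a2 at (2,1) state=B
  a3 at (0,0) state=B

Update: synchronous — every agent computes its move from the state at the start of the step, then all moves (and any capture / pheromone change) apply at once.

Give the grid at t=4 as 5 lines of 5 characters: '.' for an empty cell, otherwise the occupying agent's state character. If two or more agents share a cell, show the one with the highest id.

t=1: a0@(1,3):B a1@(0,1):A a2@(0,2):B a3@(0,0):B
t=2: a0@(1,3):B a1@(0,3):A a2@(0,2):B a3@(0,4):B
t=3: a0@(1,3):B a1@(0,0):A a2@(0,2):B a3@(0,4):B
t=4: a0@(1,3):B a1@(0,1):A a2@(0,2):B a3@(0,4):B

.AB.B
...B.
.....
.....
.....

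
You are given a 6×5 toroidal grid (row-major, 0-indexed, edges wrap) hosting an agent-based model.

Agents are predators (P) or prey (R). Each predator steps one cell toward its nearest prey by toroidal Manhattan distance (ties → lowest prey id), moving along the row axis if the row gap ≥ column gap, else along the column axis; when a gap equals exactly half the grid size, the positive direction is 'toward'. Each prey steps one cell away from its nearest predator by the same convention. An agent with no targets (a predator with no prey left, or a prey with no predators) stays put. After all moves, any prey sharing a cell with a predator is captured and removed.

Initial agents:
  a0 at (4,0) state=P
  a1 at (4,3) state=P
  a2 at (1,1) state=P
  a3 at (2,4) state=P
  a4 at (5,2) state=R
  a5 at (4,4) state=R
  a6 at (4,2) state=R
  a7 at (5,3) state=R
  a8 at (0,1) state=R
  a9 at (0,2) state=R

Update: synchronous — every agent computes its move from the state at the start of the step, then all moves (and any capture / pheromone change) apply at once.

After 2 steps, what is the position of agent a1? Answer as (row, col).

t=1: a0@(4,4):P a1@(4,4):P a2@(0,1):P a3@(3,4):P a4@(0,2):R a5@(4,3):R a6@(4,1):R a7@(0,3):R a8@(5,1):R a9@(5,2):R
t=2: a0@(4,3):P a1@(4,3):P a2@(0,2):P a3@(4,4):P a4@(0,3):R a5@(4,2):R a6@(4,2):R a7@(0,4):R a8@(4,1):R a9@(4,2):R

(4, 3)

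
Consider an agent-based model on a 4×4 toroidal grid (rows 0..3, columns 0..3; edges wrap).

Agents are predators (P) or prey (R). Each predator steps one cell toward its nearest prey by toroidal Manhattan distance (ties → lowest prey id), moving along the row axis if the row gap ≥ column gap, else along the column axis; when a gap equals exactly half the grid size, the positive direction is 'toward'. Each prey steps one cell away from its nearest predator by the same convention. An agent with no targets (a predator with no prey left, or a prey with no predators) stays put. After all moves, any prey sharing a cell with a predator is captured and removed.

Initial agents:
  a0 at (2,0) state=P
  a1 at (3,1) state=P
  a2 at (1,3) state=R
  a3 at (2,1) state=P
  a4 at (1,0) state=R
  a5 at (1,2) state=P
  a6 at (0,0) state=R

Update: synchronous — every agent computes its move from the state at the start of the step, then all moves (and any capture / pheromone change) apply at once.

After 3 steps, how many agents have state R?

t=1: a0@(1,0):P a1@(0,1):P a3@(1,1):P a4@(0,0):R a5@(1,3):P a6@(3,0):R
t=2: a0@(0,0):P a1@(0,0):P a3@(0,1):P a4@(3,0):R a5@(0,3):P a6@(2,0):R
t=3: a0@(3,0):P a1@(3,0):P a3@(3,1):P a4@(2,0):R a5@(3,3):P a6@(1,0):R

2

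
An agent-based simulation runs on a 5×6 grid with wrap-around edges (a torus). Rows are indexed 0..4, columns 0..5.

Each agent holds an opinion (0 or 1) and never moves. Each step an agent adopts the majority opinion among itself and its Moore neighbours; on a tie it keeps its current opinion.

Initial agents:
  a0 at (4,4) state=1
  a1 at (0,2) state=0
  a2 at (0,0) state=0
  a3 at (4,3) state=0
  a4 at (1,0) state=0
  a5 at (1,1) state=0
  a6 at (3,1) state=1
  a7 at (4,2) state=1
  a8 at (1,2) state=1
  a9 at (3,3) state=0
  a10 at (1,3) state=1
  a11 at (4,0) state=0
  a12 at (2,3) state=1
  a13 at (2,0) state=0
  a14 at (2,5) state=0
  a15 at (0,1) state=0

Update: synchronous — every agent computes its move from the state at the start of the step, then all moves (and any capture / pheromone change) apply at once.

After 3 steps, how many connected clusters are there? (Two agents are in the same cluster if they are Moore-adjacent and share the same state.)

2

t=1: a0@(4,4):0 a1@(0,2):0 a2@(0,0):0 a3@(4,3):0 a4@(1,0):0 a5@(1,1):0 a6@(3,1):1 a7@(4,2):0 a8@(1,2):1 a9@(3,3):1 a10@(1,3):1 a11@(4,0):0 a12@(2,3):1 a13@(2,0):0 a14@(2,5):0 a15@(0,1):0
t=2: a0@(4,4):0 a1@(0,2):0 a2@(0,0):0 a3@(4,3):0 a4@(1,0):0 a5@(1,1):0 a6@(3,1):0 a7@(4,2):0 a8@(1,2):1 a9@(3,3):0 a10@(1,3):1 a11@(4,0):0 a12@(2,3):1 a13@(2,0):0 a14@(2,5):0 a15@(0,1):0
t=3: (unchanged — steady state)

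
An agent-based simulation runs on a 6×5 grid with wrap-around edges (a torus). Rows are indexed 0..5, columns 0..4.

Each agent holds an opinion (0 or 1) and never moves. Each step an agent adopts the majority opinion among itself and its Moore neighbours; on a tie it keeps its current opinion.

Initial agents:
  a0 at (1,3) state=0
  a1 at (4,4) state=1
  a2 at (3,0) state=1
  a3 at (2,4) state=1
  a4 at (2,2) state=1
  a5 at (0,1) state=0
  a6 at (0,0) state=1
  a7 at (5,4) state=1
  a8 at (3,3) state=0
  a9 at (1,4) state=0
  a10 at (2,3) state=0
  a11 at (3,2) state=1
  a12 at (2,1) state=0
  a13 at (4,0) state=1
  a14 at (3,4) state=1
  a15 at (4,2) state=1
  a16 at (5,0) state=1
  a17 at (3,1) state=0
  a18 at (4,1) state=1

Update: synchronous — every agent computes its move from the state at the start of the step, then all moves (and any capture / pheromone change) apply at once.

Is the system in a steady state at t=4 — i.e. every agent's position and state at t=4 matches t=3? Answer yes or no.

t=1: a0@(1,3):0 a1@(4,4):1 a2@(3,0):1 a3@(2,4):0 a4@(2,2):0 a5@(0,1):1 a6@(0,0):1 a7@(5,4):1 a8@(3,3):1 a9@(1,4):0 a10@(2,3):0 a11@(3,2):1 a12@(2,1):1 a13@(4,0):1 a14@(3,4):1 a15@(4,2):1 a16@(5,0):1 a17@(3,1):1 a18@(4,1):1
t=2: a0@(1,3):0 a1@(4,4):1 a2@(3,0):1 a3@(2,4):0 a4@(2,2):1 a5@(0,1):1 a6@(0,0):1 a7@(5,4):1 a8@(3,3):1 a9@(1,4):0 a10@(2,3):0 a11@(3,2):1 a12@(2,1):1 a13@(4,0):1 a14@(3,4):1 a15@(4,2):1 a16@(5,0):1 a17@(3,1):1 a18@(4,1):1
t=3: (unchanged — steady state)

yes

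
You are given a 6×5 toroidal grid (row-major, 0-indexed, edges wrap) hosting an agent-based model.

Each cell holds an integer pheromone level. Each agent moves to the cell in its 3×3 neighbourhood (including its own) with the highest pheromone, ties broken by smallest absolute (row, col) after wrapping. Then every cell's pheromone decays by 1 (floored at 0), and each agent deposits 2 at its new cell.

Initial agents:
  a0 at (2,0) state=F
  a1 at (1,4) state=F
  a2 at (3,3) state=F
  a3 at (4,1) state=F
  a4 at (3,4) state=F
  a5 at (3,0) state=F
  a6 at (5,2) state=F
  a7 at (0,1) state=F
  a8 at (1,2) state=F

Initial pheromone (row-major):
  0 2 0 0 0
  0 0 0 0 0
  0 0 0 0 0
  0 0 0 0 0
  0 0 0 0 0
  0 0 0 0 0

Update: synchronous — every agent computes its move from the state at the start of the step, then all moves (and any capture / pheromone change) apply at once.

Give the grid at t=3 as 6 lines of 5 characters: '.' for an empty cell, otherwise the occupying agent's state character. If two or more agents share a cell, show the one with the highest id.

t=1: a0@(1,0) a1@(0,0) a2@(2,2) a3@(3,0) a4@(2,0) a5@(2,0) a6@(0,1) a7@(0,1) a8@(0,1) | pheromone: 2 7 0 0 0 / 2 0 0 0 0 / 4 0 2 0 0 / 2 0 0 0 0 / 0 0 0 0 0 / 0 0 0 0 0
t=2: a0@(0,1) a1@(0,1) a2@(2,2) a3@(2,0) a4@(2,0) a5@(2,0) a6@(0,1) a7@(0,1) a8@(0,1) | pheromone: 1 16 0 0 0 / 1 0 0 0 0 / 9 0 3 0 0 / 1 0 0 0 0 / 0 0 0 0 0 / 0 0 0 0 0
t=3: a0@(0,1) a1@(0,1) a2@(2,2) a3@(2,0) a4@(2,0) a5@(2,0) a6@(0,1) a7@(0,1) a8@(0,1) | pheromone: 0 25 0 0 0 / 0 0 0 0 0 / 14 0 4 0 0 / 0 0 0 0 0 / 0 0 0 0 0 / 0 0 0 0 0

.F...
.....
F.F..
.....
.....
.....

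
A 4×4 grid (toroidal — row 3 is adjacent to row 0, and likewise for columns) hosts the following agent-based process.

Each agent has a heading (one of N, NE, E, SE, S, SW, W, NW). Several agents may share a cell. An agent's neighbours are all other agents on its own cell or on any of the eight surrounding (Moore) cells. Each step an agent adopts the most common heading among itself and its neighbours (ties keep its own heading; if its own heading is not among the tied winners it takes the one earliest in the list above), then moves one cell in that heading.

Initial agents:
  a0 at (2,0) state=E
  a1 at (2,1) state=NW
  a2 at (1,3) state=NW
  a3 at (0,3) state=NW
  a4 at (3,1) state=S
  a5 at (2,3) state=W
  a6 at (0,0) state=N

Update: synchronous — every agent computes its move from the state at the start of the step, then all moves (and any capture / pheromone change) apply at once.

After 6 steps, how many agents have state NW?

7

t=1: a0@(1,3):NW a1@(1,0):NW a2@(0,2):NW a3@(3,2):NW a4@(0,1):S a5@(2,2):W a6@(3,3):NW
t=2: a0@(0,2):NW a1@(0,3):NW a2@(3,1):NW a3@(2,1):NW a4@(3,0):NW a5@(1,1):NW a6@(2,2):NW
t=3: a0@(3,1):NW a1@(3,2):NW a2@(2,0):NW a3@(1,0):NW a4@(2,3):NW a5@(0,0):NW a6@(1,1):NW
t=4: a0@(2,0):NW a1@(2,1):NW a2@(1,3):NW a3@(0,3):NW a4@(1,2):NW a5@(3,3):NW a6@(0,0):NW
t=5: a0@(1,3):NW a1@(1,0):NW a2@(0,2):NW a3@(3,2):NW a4@(0,1):NW a5@(2,2):NW a6@(3,3):NW
t=6: a0@(0,2):NW a1@(0,3):NW a2@(3,1):NW a3@(2,1):NW a4@(3,0):NW a5@(1,1):NW a6@(2,2):NW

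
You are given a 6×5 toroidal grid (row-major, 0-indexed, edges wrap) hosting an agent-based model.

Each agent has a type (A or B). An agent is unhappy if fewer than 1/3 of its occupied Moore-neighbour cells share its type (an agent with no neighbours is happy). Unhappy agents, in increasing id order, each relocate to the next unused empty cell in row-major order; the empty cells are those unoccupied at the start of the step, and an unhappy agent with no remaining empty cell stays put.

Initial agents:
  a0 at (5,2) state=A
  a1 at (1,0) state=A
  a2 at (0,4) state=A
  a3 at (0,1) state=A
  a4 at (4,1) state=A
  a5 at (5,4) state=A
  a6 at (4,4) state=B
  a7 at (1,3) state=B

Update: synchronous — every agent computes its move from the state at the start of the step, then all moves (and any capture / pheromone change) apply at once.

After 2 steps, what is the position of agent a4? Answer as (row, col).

(4, 1)

t=1: a0@(5,2):A a1@(1,0):A a2@(0,4):A a3@(0,1):A a4@(4,1):A a5@(5,4):A a6@(0,0):B a7@(0,2):B
t=2: a0@(5,2):A a1@(1,0):A a2@(0,4):A a3@(0,1):A a4@(4,1):A a5@(5,4):A a6@(0,3):B a7@(1,1):B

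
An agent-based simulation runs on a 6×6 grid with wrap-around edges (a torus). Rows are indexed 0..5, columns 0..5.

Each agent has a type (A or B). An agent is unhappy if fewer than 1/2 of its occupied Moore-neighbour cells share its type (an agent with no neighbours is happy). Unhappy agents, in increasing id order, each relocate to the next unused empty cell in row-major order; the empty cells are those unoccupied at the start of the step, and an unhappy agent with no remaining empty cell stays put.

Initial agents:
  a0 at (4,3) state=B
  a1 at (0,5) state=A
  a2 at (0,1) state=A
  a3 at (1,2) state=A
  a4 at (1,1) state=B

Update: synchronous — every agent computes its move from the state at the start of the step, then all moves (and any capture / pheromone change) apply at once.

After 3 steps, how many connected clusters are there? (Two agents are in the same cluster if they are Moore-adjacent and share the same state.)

t=1: a0@(4,3):B a1@(0,5):A a2@(0,1):A a3@(1,2):A a4@(0,0):B
t=2: a0@(4,3):B a1@(0,2):A a2@(0,1):A a3@(1,2):A a4@(0,3):B
t=3: a0@(4,3):B a1@(0,2):A a2@(0,1):A a3@(1,2):A a4@(0,0):B

3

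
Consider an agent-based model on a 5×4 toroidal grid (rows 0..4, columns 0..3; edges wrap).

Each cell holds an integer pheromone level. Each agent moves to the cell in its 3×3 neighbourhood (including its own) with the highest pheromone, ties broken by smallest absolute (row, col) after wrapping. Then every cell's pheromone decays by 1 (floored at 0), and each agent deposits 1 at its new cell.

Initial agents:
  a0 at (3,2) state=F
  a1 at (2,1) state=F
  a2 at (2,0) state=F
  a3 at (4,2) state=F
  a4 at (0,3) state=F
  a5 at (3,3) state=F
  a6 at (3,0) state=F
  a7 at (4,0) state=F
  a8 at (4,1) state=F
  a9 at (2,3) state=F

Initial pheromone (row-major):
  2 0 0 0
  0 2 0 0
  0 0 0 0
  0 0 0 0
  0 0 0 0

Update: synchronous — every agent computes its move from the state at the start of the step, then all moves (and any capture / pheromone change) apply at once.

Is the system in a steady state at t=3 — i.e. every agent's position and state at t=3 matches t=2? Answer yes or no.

no

t=1: a0@(2,1) a1@(1,1) a2@(1,1) a3@(0,1) a4@(0,0) a5@(2,0) a6@(2,0) a7@(0,0) a8@(0,0) a9@(1,0) | pheromone: 4 1 0 0 / 1 3 0 0 / 2 1 0 0 / 0 0 0 0 / 0 0 0 0
t=2: a0@(1,1) a1@(0,0) a2@(0,0) a3@(0,0) a4@(0,0) a5@(1,1) a6@(1,1) a7@(0,0) a8@(0,0) a9@(0,0) | pheromone: 10 0 0 0 / 0 5 0 0 / 1 0 0 0 / 0 0 0 0 / 0 0 0 0
t=3: a0@(0,0) a1@(0,0) a2@(0,0) a3@(0,0) a4@(0,0) a5@(0,0) a6@(0,0) a7@(0,0) a8@(0,0) a9@(0,0) | pheromone: 19 0 0 0 / 0 4 0 0 / 0 0 0 0 / 0 0 0 0 / 0 0 0 0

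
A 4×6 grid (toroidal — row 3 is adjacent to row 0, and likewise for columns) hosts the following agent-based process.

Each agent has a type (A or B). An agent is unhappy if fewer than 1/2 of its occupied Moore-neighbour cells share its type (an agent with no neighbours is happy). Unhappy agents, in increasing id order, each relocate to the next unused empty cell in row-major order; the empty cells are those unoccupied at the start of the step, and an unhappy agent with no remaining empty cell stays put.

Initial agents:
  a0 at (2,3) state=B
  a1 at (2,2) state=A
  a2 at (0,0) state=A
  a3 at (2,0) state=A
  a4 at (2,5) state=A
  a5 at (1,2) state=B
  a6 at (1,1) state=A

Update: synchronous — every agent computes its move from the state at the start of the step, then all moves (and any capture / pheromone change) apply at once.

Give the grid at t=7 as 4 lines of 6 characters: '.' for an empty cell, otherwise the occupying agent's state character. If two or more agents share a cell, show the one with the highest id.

t=1: a0@(2,3):B a1@(0,1):A a2@(0,0):A a3@(2,0):A a4@(2,5):A a5@(0,2):B a6@(1,1):A
t=2: a0@(2,3):B a1@(0,1):A a2@(0,0):A a3@(2,0):A a4@(2,5):A a5@(0,3):B a6@(1,1):A
t=3: (unchanged — steady state)

AA.B..
.A....
A..B.A
......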